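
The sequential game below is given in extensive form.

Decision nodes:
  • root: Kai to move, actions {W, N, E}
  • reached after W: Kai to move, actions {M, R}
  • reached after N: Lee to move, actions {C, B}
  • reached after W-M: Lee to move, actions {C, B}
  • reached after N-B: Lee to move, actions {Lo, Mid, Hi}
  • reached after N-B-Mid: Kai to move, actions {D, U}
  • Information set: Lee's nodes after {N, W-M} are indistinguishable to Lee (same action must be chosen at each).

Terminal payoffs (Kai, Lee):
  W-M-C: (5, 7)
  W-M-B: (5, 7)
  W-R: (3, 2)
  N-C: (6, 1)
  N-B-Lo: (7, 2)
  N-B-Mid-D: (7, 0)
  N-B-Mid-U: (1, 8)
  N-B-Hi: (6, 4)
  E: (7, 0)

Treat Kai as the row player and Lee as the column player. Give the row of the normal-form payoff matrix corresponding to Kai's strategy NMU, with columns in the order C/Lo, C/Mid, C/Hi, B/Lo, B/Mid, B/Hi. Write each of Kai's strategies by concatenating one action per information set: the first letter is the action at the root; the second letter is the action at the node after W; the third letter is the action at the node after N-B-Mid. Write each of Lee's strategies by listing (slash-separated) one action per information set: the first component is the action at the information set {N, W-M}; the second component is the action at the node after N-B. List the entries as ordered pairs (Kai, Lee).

vs C/Lo: Kai plays N → Lee plays C at [N] → (6, 1)
vs C/Mid: Kai plays N → Lee plays C at [N] → (6, 1)
vs C/Hi: Kai plays N → Lee plays C at [N] → (6, 1)
vs B/Lo: Kai plays N → Lee plays B at [N] → Lee plays Lo at [N-B] → (7, 2)
vs B/Mid: Kai plays N → Lee plays B at [N] → Lee plays Mid at [N-B] → Kai plays U at [N-B-Mid] → (1, 8)
vs B/Hi: Kai plays N → Lee plays B at [N] → Lee plays Hi at [N-B] → (6, 4)

(6,1) (6,1) (6,1) (7,2) (1,8) (6,4)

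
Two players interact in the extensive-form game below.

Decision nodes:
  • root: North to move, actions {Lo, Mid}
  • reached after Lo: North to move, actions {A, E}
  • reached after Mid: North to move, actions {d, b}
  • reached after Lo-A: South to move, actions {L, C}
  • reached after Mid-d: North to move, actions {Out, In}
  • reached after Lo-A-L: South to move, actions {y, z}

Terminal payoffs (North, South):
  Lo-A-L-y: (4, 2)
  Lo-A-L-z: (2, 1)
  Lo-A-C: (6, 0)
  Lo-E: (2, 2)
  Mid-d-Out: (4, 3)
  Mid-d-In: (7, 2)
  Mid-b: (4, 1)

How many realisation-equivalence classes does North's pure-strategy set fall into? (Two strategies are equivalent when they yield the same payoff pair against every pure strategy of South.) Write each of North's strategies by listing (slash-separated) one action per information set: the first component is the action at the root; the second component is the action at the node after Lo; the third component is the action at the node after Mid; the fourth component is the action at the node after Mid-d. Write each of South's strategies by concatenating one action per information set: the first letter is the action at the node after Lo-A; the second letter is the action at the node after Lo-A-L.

5

North has 16 pure strategies: Lo/A/d/Out, Lo/A/d/In, Lo/A/b/Out, Lo/A/b/In, Lo/E/d/Out, Lo/E/d/In, Lo/E/b/Out, Lo/E/b/In, Mid/A/d/Out, Mid/A/d/In, Mid/A/b/Out, Mid/A/b/In, Mid/E/d/Out, Mid/E/d/In, Mid/E/b/Out, Mid/E/b/In. Columns: Ly, Lz, Cy, Cz.
{Lo/A/d/Out, Lo/A/d/In, Lo/A/b/Out, Lo/A/b/In} → row (4,2) (2,1) (6,0) (6,0)
{Lo/E/d/Out, Lo/E/d/In, Lo/E/b/Out, Lo/E/b/In} → row (2,2) (2,2) (2,2) (2,2)
{Mid/A/d/Out, Mid/E/d/Out} → row (4,3) (4,3) (4,3) (4,3)
{Mid/A/d/In, Mid/E/d/In} → row (7,2) (7,2) (7,2) (7,2)
{Mid/A/b/Out, Mid/A/b/In, Mid/E/b/Out, Mid/E/b/In} → row (4,1) (4,1) (4,1) (4,1)
That's 5 distinct rows out of 16 strategies.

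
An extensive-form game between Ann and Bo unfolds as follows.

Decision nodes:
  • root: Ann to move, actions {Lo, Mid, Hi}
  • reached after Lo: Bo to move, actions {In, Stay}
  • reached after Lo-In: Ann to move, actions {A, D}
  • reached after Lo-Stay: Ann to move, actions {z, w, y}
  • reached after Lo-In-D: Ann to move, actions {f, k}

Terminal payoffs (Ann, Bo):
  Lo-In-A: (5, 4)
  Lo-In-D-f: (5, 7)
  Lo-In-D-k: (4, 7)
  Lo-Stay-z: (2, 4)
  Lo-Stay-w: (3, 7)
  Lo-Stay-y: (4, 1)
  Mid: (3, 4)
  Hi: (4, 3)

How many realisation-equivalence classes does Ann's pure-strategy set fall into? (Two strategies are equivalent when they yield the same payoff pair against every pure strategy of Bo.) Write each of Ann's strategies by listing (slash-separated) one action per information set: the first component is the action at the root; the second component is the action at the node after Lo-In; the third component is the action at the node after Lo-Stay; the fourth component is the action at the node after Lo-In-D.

Ann has 36 pure strategies: Lo/A/z/f, Lo/A/z/k, Lo/A/w/f, Lo/A/w/k, Lo/A/y/f, Lo/A/y/k, Lo/D/z/f, Lo/D/z/k, Lo/D/w/f, Lo/D/w/k, Lo/D/y/f, Lo/D/y/k, Mid/A/z/f, Mid/A/z/k, Mid/A/w/f, Mid/A/w/k, Mid/A/y/f, Mid/A/y/k, Mid/D/z/f, Mid/D/z/k, Mid/D/w/f, Mid/D/w/k, Mid/D/y/f, Mid/D/y/k, Hi/A/z/f, Hi/A/z/k, Hi/A/w/f, Hi/A/w/k, Hi/A/y/f, Hi/A/y/k, Hi/D/z/f, Hi/D/z/k, Hi/D/w/f, Hi/D/w/k, Hi/D/y/f, Hi/D/y/k. Columns: In, Stay.
{Lo/A/z/f, Lo/A/z/k} → row (5,4) (2,4)
{Lo/A/w/f, Lo/A/w/k} → row (5,4) (3,7)
{Lo/A/y/f, Lo/A/y/k} → row (5,4) (4,1)
{Lo/D/z/f} → row (5,7) (2,4)
{Lo/D/z/k} → row (4,7) (2,4)
{Lo/D/w/f} → row (5,7) (3,7)
{Lo/D/w/k} → row (4,7) (3,7)
{Lo/D/y/f} → row (5,7) (4,1)
{Lo/D/y/k} → row (4,7) (4,1)
{Mid/A/z/f, Mid/A/z/k, Mid/A/w/f, Mid/A/w/k, Mid/A/y/f, Mid/A/y/k, Mid/D/z/f, Mid/D/z/k, Mid/D/w/f, Mid/D/w/k, Mid/D/y/f, Mid/D/y/k} → row (3,4) (3,4)
{Hi/A/z/f, Hi/A/z/k, Hi/A/w/f, Hi/A/w/k, Hi/A/y/f, Hi/A/y/k, Hi/D/z/f, Hi/D/z/k, Hi/D/w/f, Hi/D/w/k, Hi/D/y/f, Hi/D/y/k} → row (4,3) (4,3)
That's 11 distinct rows out of 36 strategies.

11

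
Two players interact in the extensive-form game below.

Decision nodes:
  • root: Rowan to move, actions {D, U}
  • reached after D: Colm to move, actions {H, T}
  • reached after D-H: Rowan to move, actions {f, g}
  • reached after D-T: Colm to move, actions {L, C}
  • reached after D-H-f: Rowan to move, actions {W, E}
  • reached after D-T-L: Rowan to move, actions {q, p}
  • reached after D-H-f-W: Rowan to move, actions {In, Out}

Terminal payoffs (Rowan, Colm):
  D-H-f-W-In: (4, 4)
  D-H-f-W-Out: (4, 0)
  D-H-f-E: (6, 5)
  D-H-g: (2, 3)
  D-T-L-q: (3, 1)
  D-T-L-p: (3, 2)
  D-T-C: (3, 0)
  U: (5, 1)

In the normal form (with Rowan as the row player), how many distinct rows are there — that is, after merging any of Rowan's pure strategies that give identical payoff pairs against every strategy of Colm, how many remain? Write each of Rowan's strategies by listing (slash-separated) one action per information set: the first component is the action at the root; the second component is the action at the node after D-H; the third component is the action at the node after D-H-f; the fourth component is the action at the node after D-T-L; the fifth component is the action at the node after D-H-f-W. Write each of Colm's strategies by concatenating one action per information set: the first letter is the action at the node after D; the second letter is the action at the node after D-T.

9

Rowan has 32 pure strategies: D/f/W/q/In, D/f/W/q/Out, D/f/W/p/In, D/f/W/p/Out, D/f/E/q/In, D/f/E/q/Out, D/f/E/p/In, D/f/E/p/Out, D/g/W/q/In, D/g/W/q/Out, D/g/W/p/In, D/g/W/p/Out, D/g/E/q/In, D/g/E/q/Out, D/g/E/p/In, D/g/E/p/Out, U/f/W/q/In, U/f/W/q/Out, U/f/W/p/In, U/f/W/p/Out, U/f/E/q/In, U/f/E/q/Out, U/f/E/p/In, U/f/E/p/Out, U/g/W/q/In, U/g/W/q/Out, U/g/W/p/In, U/g/W/p/Out, U/g/E/q/In, U/g/E/q/Out, U/g/E/p/In, U/g/E/p/Out. Columns: HL, HC, TL, TC.
{D/f/W/q/In} → row (4,4) (4,4) (3,1) (3,0)
{D/f/W/q/Out} → row (4,0) (4,0) (3,1) (3,0)
{D/f/W/p/In} → row (4,4) (4,4) (3,2) (3,0)
{D/f/W/p/Out} → row (4,0) (4,0) (3,2) (3,0)
{D/f/E/q/In, D/f/E/q/Out} → row (6,5) (6,5) (3,1) (3,0)
{D/f/E/p/In, D/f/E/p/Out} → row (6,5) (6,5) (3,2) (3,0)
{D/g/W/q/In, D/g/W/q/Out, D/g/E/q/In, D/g/E/q/Out} → row (2,3) (2,3) (3,1) (3,0)
{D/g/W/p/In, D/g/W/p/Out, D/g/E/p/In, D/g/E/p/Out} → row (2,3) (2,3) (3,2) (3,0)
{U/f/W/q/In, U/f/W/q/Out, U/f/W/p/In, U/f/W/p/Out, U/f/E/q/In, U/f/E/q/Out, U/f/E/p/In, U/f/E/p/Out, U/g/W/q/In, U/g/W/q/Out, U/g/W/p/In, U/g/W/p/Out, U/g/E/q/In, U/g/E/q/Out, U/g/E/p/In, U/g/E/p/Out} → row (5,1) (5,1) (5,1) (5,1)
That's 9 distinct rows out of 32 strategies.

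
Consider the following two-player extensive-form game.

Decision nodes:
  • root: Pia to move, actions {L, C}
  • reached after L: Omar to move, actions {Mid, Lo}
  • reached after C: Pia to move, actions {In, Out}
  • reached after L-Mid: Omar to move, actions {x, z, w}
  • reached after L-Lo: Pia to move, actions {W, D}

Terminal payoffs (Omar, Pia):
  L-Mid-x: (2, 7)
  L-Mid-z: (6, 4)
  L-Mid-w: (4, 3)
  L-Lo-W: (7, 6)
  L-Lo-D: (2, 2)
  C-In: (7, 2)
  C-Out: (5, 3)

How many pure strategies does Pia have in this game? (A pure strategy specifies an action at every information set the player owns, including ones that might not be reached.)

8

Pia owns the root with actions {L, C} — two choices.
Pia owns the node after C with actions {In, Out} — two choices.
Pia owns the node after L-Lo with actions {W, D} — two choices.
A pure strategy fixes one action at each information set independently, so the count is the product 2 × 2 × 2 = 8.
(For reference, Omar has 6 pure strategies, giving a 8×6 normal-form matrix.)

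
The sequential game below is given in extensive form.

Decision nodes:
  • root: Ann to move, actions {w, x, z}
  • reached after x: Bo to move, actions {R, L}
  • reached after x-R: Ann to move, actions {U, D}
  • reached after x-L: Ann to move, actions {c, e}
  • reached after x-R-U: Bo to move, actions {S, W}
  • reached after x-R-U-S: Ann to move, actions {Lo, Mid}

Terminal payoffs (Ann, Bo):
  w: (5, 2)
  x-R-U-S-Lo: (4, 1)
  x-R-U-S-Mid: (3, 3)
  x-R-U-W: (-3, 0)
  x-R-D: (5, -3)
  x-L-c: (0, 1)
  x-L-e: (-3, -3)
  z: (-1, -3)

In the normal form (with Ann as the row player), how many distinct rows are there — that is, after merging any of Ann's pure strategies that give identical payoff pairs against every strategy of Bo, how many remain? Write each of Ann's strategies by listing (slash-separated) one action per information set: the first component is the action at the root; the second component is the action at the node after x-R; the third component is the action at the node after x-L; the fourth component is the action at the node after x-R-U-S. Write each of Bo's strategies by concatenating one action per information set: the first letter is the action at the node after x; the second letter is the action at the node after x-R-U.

8

Ann has 24 pure strategies: w/U/c/Lo, w/U/c/Mid, w/U/e/Lo, w/U/e/Mid, w/D/c/Lo, w/D/c/Mid, w/D/e/Lo, w/D/e/Mid, x/U/c/Lo, x/U/c/Mid, x/U/e/Lo, x/U/e/Mid, x/D/c/Lo, x/D/c/Mid, x/D/e/Lo, x/D/e/Mid, z/U/c/Lo, z/U/c/Mid, z/U/e/Lo, z/U/e/Mid, z/D/c/Lo, z/D/c/Mid, z/D/e/Lo, z/D/e/Mid. Columns: RS, RW, LS, LW.
{w/U/c/Lo, w/U/c/Mid, w/U/e/Lo, w/U/e/Mid, w/D/c/Lo, w/D/c/Mid, w/D/e/Lo, w/D/e/Mid} → row (5,2) (5,2) (5,2) (5,2)
{x/U/c/Lo} → row (4,1) (-3,0) (0,1) (0,1)
{x/U/c/Mid} → row (3,3) (-3,0) (0,1) (0,1)
{x/U/e/Lo} → row (4,1) (-3,0) (-3,-3) (-3,-3)
{x/U/e/Mid} → row (3,3) (-3,0) (-3,-3) (-3,-3)
{x/D/c/Lo, x/D/c/Mid} → row (5,-3) (5,-3) (0,1) (0,1)
{x/D/e/Lo, x/D/e/Mid} → row (5,-3) (5,-3) (-3,-3) (-3,-3)
{z/U/c/Lo, z/U/c/Mid, z/U/e/Lo, z/U/e/Mid, z/D/c/Lo, z/D/c/Mid, z/D/e/Lo, z/D/e/Mid} → row (-1,-3) (-1,-3) (-1,-3) (-1,-3)
That's 8 distinct rows out of 24 strategies.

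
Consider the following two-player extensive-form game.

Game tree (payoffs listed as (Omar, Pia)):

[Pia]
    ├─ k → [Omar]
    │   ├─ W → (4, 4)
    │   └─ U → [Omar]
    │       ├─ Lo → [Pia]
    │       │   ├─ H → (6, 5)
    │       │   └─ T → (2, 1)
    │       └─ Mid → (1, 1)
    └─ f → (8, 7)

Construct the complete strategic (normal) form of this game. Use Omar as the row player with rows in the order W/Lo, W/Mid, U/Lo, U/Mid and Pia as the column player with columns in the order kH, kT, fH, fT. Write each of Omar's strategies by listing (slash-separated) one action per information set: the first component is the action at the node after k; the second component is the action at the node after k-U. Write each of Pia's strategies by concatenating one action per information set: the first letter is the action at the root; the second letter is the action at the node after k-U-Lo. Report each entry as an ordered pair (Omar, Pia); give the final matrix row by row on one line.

W/Lo: (4,4) (4,4) (8,7) (8,7) | W/Mid: (4,4) (4,4) (8,7) (8,7) | U/Lo: (6,5) (2,1) (8,7) (8,7) | U/Mid: (1,1) (1,1) (8,7) (8,7)

            kH       kT       fH       fT
 W/Lo    (4,4)    (4,4)    (8,7)    (8,7)
W/Mid    (4,4)    (4,4)    (8,7)    (8,7)
 U/Lo    (6,5)    (2,1)    (8,7)    (8,7)
U/Mid    (1,1)    (1,1)    (8,7)    (8,7)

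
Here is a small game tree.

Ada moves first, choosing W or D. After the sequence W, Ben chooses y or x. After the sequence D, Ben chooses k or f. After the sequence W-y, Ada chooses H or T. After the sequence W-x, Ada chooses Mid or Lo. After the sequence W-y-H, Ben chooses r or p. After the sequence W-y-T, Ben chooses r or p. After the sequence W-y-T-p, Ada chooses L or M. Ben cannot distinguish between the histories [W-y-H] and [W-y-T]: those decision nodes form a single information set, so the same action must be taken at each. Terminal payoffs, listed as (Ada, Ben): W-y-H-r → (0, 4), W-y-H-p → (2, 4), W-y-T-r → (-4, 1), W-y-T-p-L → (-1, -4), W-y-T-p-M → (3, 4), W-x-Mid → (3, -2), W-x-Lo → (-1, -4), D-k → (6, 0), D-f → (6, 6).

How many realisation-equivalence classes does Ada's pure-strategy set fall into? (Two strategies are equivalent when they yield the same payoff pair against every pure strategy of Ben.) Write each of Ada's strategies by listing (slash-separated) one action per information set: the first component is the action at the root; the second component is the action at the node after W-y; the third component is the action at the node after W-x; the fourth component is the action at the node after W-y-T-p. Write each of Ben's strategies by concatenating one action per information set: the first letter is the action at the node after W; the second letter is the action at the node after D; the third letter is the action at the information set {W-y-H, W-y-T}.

7

Ada has 16 pure strategies: W/H/Mid/L, W/H/Mid/M, W/H/Lo/L, W/H/Lo/M, W/T/Mid/L, W/T/Mid/M, W/T/Lo/L, W/T/Lo/M, D/H/Mid/L, D/H/Mid/M, D/H/Lo/L, D/H/Lo/M, D/T/Mid/L, D/T/Mid/M, D/T/Lo/L, D/T/Lo/M. Columns: ykr, ykp, yfr, yfp, xkr, xkp, xfr, xfp.
{W/H/Mid/L, W/H/Mid/M} → row (0,4) (2,4) (0,4) (2,4) (3,-2) (3,-2) (3,-2) (3,-2)
{W/H/Lo/L, W/H/Lo/M} → row (0,4) (2,4) (0,4) (2,4) (-1,-4) (-1,-4) (-1,-4) (-1,-4)
{W/T/Mid/L} → row (-4,1) (-1,-4) (-4,1) (-1,-4) (3,-2) (3,-2) (3,-2) (3,-2)
{W/T/Mid/M} → row (-4,1) (3,4) (-4,1) (3,4) (3,-2) (3,-2) (3,-2) (3,-2)
{W/T/Lo/L} → row (-4,1) (-1,-4) (-4,1) (-1,-4) (-1,-4) (-1,-4) (-1,-4) (-1,-4)
{W/T/Lo/M} → row (-4,1) (3,4) (-4,1) (3,4) (-1,-4) (-1,-4) (-1,-4) (-1,-4)
{D/H/Mid/L, D/H/Mid/M, D/H/Lo/L, D/H/Lo/M, D/T/Mid/L, D/T/Mid/M, D/T/Lo/L, D/T/Lo/M} → row (6,0) (6,0) (6,6) (6,6) (6,0) (6,0) (6,6) (6,6)
That's 7 distinct rows out of 16 strategies.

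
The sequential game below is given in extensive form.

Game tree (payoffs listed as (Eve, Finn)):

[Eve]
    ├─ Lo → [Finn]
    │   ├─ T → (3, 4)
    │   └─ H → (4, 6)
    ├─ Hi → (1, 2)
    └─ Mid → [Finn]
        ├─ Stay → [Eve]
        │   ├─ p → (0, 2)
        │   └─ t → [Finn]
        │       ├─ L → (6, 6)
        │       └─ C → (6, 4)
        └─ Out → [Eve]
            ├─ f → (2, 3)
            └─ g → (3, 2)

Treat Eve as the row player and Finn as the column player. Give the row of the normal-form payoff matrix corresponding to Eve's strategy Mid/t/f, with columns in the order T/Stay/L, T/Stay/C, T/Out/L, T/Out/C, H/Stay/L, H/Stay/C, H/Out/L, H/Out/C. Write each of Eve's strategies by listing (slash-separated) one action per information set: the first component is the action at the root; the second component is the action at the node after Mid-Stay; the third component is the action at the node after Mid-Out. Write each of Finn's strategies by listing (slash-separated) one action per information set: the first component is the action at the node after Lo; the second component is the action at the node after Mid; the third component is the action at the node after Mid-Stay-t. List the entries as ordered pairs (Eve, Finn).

vs T/Stay/L: Eve plays Mid → Finn plays Stay at [Mid] → Eve plays t at [Mid-Stay] → Finn plays L at [Mid-Stay-t] → (6, 6)
vs T/Stay/C: Eve plays Mid → Finn plays Stay at [Mid] → Eve plays t at [Mid-Stay] → Finn plays C at [Mid-Stay-t] → (6, 4)
vs T/Out/L: Eve plays Mid → Finn plays Out at [Mid] → Eve plays f at [Mid-Out] → (2, 3)
vs T/Out/C: Eve plays Mid → Finn plays Out at [Mid] → Eve plays f at [Mid-Out] → (2, 3)
vs H/Stay/L: Eve plays Mid → Finn plays Stay at [Mid] → Eve plays t at [Mid-Stay] → Finn plays L at [Mid-Stay-t] → (6, 6)
vs H/Stay/C: Eve plays Mid → Finn plays Stay at [Mid] → Eve plays t at [Mid-Stay] → Finn plays C at [Mid-Stay-t] → (6, 4)
vs H/Out/L: Eve plays Mid → Finn plays Out at [Mid] → Eve plays f at [Mid-Out] → (2, 3)
vs H/Out/C: Eve plays Mid → Finn plays Out at [Mid] → Eve plays f at [Mid-Out] → (2, 3)

(6,6) (6,4) (2,3) (2,3) (6,6) (6,4) (2,3) (2,3)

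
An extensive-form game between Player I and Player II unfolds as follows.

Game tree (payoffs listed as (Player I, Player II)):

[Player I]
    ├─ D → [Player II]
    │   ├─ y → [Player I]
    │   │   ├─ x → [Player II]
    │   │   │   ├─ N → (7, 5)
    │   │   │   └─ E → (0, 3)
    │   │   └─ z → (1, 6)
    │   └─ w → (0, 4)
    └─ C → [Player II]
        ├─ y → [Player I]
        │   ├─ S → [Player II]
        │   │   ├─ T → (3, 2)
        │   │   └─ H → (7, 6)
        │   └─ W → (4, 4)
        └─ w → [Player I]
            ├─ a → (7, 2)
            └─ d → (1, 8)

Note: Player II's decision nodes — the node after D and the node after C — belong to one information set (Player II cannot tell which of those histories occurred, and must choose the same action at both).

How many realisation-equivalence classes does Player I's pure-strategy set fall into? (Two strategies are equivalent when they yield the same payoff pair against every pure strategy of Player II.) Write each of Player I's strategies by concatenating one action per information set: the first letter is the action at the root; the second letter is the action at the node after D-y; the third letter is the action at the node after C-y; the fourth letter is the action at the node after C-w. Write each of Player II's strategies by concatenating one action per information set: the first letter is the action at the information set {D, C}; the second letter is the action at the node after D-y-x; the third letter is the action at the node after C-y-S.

6

Player I has 16 pure strategies: DxSa, DxSd, DxWa, DxWd, DzSa, DzSd, DzWa, DzWd, CxSa, CxSd, CxWa, CxWd, CzSa, CzSd, CzWa, CzWd. Columns: yNT, yNH, yET, yEH, wNT, wNH, wET, wEH.
{DxSa, DxSd, DxWa, DxWd} → row (7,5) (7,5) (0,3) (0,3) (0,4) (0,4) (0,4) (0,4)
{DzSa, DzSd, DzWa, DzWd} → row (1,6) (1,6) (1,6) (1,6) (0,4) (0,4) (0,4) (0,4)
{CxSa, CzSa} → row (3,2) (7,6) (3,2) (7,6) (7,2) (7,2) (7,2) (7,2)
{CxSd, CzSd} → row (3,2) (7,6) (3,2) (7,6) (1,8) (1,8) (1,8) (1,8)
{CxWa, CzWa} → row (4,4) (4,4) (4,4) (4,4) (7,2) (7,2) (7,2) (7,2)
{CxWd, CzWd} → row (4,4) (4,4) (4,4) (4,4) (1,8) (1,8) (1,8) (1,8)
That's 6 distinct rows out of 16 strategies.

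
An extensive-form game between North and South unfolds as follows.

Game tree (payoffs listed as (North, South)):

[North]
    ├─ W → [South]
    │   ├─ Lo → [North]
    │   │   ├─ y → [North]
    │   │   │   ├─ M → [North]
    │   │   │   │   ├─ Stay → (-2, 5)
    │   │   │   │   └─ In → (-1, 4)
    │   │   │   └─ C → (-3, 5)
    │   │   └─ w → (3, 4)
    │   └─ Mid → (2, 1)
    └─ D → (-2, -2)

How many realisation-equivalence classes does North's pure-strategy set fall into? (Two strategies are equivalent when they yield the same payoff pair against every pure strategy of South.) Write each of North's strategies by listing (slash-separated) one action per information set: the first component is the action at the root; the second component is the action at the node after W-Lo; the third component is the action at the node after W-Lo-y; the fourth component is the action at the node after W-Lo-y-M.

North has 16 pure strategies: W/y/M/Stay, W/y/M/In, W/y/C/Stay, W/y/C/In, W/w/M/Stay, W/w/M/In, W/w/C/Stay, W/w/C/In, D/y/M/Stay, D/y/M/In, D/y/C/Stay, D/y/C/In, D/w/M/Stay, D/w/M/In, D/w/C/Stay, D/w/C/In. Columns: Lo, Mid.
{W/y/M/Stay} → row (-2,5) (2,1)
{W/y/M/In} → row (-1,4) (2,1)
{W/y/C/Stay, W/y/C/In} → row (-3,5) (2,1)
{W/w/M/Stay, W/w/M/In, W/w/C/Stay, W/w/C/In} → row (3,4) (2,1)
{D/y/M/Stay, D/y/M/In, D/y/C/Stay, D/y/C/In, D/w/M/Stay, D/w/M/In, D/w/C/Stay, D/w/C/In} → row (-2,-2) (-2,-2)
That's 5 distinct rows out of 16 strategies.

5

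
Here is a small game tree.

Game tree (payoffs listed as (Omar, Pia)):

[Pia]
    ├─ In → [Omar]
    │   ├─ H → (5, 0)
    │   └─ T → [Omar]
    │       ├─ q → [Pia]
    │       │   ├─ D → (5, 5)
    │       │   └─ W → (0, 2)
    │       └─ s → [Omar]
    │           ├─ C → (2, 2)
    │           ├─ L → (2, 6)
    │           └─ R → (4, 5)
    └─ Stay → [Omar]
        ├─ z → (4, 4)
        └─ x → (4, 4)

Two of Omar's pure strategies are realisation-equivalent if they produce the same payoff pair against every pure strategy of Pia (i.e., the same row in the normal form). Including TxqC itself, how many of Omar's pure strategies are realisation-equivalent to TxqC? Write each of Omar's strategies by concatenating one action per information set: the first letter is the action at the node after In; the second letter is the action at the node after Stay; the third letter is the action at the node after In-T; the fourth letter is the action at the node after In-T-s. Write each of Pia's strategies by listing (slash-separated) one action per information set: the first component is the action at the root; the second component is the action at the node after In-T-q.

6

Row for TxqC (columns In/D, In/W, Stay/D, Stay/W): (5,5) (0,2) (4,4) (4,4).
Under TxqC, Omar's choice at the node after In-T-s can never be reached regardless of what Pia does, so varying those choices leaves every outcome unchanged.
Holding the reachable choices fixed and varying the unreachable one freely already gives 3 equivalent strategies.
Checking the remaining rows, TzqC, TzqL, TzqR also happen to give the same payoffs in every column, bringing the total to 6: TzqC, TzqL, TzqR, TxqC, TxqL, TxqR.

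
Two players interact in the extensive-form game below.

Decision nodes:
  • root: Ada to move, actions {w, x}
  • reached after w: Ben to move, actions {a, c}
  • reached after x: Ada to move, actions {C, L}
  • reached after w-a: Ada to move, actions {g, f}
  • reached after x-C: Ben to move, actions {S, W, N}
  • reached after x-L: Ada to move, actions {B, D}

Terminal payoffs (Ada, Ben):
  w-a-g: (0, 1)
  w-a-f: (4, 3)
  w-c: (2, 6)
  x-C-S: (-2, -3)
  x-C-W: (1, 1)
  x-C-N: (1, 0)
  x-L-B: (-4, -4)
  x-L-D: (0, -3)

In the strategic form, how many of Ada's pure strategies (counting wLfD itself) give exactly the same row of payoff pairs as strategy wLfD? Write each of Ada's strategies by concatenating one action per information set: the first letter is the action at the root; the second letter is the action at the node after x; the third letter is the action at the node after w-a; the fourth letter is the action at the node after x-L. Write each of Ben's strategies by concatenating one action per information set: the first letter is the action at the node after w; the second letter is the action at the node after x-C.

4

Row for wLfD (columns aS, aW, aN, cS, cW, cN): (4,3) (4,3) (4,3) (2,6) (2,6) (2,6).
Under wLfD, Ada's choice at the node after x and at the node after x-L can never be reached regardless of what Ben does, so varying those choices leaves every outcome unchanged.
Holding the reachable choices fixed and varying the unreachable ones freely already gives 2 × 2 = 4 equivalent strategies.
No other strategy reproduces this row, so those 4 are the full class: wCfB, wCfD, wLfB, wLfD.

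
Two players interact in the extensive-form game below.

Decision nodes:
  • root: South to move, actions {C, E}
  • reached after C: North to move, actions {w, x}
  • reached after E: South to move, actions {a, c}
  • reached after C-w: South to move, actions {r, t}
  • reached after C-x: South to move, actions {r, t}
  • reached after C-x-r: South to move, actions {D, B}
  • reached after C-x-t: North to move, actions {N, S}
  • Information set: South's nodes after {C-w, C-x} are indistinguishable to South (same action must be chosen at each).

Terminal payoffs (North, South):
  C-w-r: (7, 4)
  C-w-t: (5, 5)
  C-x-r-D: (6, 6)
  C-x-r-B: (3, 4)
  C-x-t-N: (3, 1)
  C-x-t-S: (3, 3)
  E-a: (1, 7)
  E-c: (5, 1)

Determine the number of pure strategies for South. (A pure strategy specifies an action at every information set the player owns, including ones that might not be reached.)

South owns the root with actions {C, E} — two choices.
South owns the node after E with actions {a, c} — two choices.
South owns the information set {C-w, C-x} with actions {r, t} — two choices.
South owns the node after C-x-r with actions {D, B} — two choices.
A pure strategy fixes one action at each information set independently, so the count is the product 2 × 2 × 2 × 2 = 16.
(For reference, North has 4 pure strategies, giving a 16×4 normal-form matrix.)

16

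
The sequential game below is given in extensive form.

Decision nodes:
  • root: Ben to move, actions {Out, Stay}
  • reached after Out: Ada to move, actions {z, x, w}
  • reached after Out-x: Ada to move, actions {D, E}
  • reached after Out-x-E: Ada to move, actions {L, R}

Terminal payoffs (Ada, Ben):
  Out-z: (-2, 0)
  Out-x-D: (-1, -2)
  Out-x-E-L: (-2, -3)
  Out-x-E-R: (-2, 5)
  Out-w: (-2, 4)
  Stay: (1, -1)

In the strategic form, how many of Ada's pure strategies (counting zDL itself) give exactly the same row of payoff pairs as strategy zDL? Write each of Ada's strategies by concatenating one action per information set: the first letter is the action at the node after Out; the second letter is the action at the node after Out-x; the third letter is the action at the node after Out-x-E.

4

Row for zDL (columns Out, Stay): (-2,0) (1,-1).
Under zDL, Ada's choice at the node after Out-x and at the node after Out-x-E can never be reached regardless of what Ben does, so varying those choices leaves every outcome unchanged.
Holding the reachable choices fixed and varying the unreachable ones freely already gives 2 × 2 = 4 equivalent strategies.
No other strategy reproduces this row, so those 4 are the full class: zDL, zDR, zEL, zER.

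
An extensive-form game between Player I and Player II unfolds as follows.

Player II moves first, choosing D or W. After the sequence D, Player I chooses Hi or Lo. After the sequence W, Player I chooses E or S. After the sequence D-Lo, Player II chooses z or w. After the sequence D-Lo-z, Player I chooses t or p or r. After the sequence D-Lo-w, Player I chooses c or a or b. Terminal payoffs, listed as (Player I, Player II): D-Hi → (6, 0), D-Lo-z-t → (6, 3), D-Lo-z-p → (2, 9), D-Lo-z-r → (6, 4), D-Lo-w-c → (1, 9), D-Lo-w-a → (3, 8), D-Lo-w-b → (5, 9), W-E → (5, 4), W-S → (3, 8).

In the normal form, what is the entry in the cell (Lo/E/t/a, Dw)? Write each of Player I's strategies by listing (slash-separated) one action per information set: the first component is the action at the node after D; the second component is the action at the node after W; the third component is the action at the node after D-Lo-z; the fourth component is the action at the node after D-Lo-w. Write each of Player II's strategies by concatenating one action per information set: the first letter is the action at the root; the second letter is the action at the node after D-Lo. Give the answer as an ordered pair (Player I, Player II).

(3, 8)

Trace the play path from the root:
  Player II plays D
  Player I plays Lo at [D]
  Player II plays w at [D-Lo]
  Player I plays a at [D-Lo-w]
→ terminal payoff (3, 8).
(Player I's choice at the node after W is never reached on this path, so it doesn't affect the outcome.)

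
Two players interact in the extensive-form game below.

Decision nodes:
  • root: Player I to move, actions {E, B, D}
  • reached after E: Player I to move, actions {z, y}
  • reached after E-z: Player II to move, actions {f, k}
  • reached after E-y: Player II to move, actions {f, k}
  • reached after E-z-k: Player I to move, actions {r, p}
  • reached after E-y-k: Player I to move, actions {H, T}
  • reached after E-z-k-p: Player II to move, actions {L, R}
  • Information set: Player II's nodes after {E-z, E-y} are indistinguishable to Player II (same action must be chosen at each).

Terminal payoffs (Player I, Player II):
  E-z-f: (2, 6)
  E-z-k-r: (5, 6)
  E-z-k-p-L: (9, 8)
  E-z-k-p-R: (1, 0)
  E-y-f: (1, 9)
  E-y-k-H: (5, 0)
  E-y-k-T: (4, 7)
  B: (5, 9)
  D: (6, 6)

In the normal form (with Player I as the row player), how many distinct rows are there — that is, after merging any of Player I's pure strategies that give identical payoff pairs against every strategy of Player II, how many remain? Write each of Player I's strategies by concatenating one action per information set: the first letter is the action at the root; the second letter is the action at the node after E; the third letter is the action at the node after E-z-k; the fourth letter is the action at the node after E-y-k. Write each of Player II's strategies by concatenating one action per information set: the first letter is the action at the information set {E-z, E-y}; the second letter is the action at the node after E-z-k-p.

6

Player I has 24 pure strategies: EzrH, EzrT, EzpH, EzpT, EyrH, EyrT, EypH, EypT, BzrH, BzrT, BzpH, BzpT, ByrH, ByrT, BypH, BypT, DzrH, DzrT, DzpH, DzpT, DyrH, DyrT, DypH, DypT. Columns: fL, fR, kL, kR.
{EzrH, EzrT} → row (2,6) (2,6) (5,6) (5,6)
{EzpH, EzpT} → row (2,6) (2,6) (9,8) (1,0)
{EyrH, EypH} → row (1,9) (1,9) (5,0) (5,0)
{EyrT, EypT} → row (1,9) (1,9) (4,7) (4,7)
{BzrH, BzrT, BzpH, BzpT, ByrH, ByrT, BypH, BypT} → row (5,9) (5,9) (5,9) (5,9)
{DzrH, DzrT, DzpH, DzpT, DyrH, DyrT, DypH, DypT} → row (6,6) (6,6) (6,6) (6,6)
That's 6 distinct rows out of 24 strategies.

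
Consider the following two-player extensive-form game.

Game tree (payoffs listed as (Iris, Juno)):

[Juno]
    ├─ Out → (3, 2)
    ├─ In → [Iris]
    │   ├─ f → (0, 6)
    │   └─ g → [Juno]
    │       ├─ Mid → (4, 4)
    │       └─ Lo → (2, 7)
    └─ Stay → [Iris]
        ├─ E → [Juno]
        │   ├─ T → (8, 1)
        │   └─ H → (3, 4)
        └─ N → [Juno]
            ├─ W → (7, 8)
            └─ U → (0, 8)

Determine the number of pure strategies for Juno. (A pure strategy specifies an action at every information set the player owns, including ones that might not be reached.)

24

Juno owns the root with actions {Out, In, Stay} — three choices.
Juno owns the node after In-g with actions {Mid, Lo} — two choices.
Juno owns the node after Stay-E with actions {T, H} — two choices.
Juno owns the node after Stay-N with actions {W, U} — two choices.
A pure strategy fixes one action at each information set independently, so the count is the product 3 × 2 × 2 × 2 = 24.
(For reference, Iris has 4 pure strategies, giving a 24×4 normal-form matrix.)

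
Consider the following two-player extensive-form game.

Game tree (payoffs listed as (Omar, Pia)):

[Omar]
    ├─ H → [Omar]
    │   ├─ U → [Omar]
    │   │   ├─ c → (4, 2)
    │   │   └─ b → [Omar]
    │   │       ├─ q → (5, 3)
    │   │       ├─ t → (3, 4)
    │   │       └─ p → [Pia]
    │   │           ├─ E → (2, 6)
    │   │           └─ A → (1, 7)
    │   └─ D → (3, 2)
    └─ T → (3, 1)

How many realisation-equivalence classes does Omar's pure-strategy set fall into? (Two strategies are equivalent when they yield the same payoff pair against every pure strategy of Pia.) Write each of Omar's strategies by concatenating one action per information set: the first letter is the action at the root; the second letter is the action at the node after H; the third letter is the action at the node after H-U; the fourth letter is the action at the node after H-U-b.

Omar has 24 pure strategies: HUcq, HUct, HUcp, HUbq, HUbt, HUbp, HDcq, HDct, HDcp, HDbq, HDbt, HDbp, TUcq, TUct, TUcp, TUbq, TUbt, TUbp, TDcq, TDct, TDcp, TDbq, TDbt, TDbp. Columns: E, A.
{HUcq, HUct, HUcp} → row (4,2) (4,2)
{HUbq} → row (5,3) (5,3)
{HUbt} → row (3,4) (3,4)
{HUbp} → row (2,6) (1,7)
{HDcq, HDct, HDcp, HDbq, HDbt, HDbp} → row (3,2) (3,2)
{TUcq, TUct, TUcp, TUbq, TUbt, TUbp, TDcq, TDct, TDcp, TDbq, TDbt, TDbp} → row (3,1) (3,1)
That's 6 distinct rows out of 24 strategies.

6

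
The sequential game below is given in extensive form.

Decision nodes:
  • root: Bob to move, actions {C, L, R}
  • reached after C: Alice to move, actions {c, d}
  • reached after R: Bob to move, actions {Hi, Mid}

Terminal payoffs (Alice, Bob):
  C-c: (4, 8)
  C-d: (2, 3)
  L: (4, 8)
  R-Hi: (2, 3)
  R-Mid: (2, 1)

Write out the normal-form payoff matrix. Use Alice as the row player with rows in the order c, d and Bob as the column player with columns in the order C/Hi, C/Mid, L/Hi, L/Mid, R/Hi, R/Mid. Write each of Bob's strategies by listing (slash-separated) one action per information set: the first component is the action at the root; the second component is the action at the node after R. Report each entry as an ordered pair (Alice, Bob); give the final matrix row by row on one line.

         C/Hi    C/Mid     L/Hi    L/Mid     R/Hi    R/Mid
   c    (4,8)    (4,8)    (4,8)    (4,8)    (2,3)    (2,1)
   d    (2,3)    (2,3)    (4,8)    (4,8)    (2,3)    (2,1)

c: (4,8) (4,8) (4,8) (4,8) (2,3) (2,1) | d: (2,3) (2,3) (4,8) (4,8) (2,3) (2,1)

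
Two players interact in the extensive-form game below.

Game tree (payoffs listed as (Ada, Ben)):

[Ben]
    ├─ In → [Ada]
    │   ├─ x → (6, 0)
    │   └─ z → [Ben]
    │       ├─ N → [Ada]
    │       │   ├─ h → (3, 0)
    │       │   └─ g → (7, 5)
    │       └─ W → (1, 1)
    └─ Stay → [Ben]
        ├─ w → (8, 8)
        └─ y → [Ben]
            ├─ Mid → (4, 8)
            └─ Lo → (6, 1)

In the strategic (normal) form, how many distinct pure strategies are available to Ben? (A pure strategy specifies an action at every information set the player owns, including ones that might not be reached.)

Ben owns the root with actions {In, Stay} — two choices.
Ben owns the node after Stay with actions {w, y} — two choices.
Ben owns the node after In-z with actions {N, W} — two choices.
Ben owns the node after Stay-y with actions {Mid, Lo} — two choices.
A pure strategy fixes one action at each information set independently, so the count is the product 2 × 2 × 2 × 2 = 16.

16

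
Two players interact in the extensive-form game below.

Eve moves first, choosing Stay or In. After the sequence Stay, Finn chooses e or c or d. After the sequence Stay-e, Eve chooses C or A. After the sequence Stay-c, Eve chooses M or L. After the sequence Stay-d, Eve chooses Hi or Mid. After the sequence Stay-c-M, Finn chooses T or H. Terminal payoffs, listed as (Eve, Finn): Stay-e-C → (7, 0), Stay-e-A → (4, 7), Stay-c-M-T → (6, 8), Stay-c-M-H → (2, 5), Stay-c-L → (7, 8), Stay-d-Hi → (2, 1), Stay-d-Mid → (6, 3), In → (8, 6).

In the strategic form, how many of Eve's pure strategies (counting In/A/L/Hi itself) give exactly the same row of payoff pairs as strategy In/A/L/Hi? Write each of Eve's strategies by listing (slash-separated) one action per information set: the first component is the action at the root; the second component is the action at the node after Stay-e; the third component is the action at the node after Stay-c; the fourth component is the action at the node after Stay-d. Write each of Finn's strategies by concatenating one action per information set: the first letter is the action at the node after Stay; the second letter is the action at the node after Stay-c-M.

Row for In/A/L/Hi (columns eT, eH, cT, cH, dT, dH): (8,6) (8,6) (8,6) (8,6) (8,6) (8,6).
Under In/A/L/Hi, Eve's choice at the node after Stay-e and at the node after Stay-c and at the node after Stay-d can never be reached regardless of what Finn does, so varying those choices leaves every outcome unchanged.
Holding the reachable choices fixed and varying the unreachable ones freely already gives 2 × 2 × 2 = 8 equivalent strategies.
No other strategy reproduces this row, so those 8 are the full class: In/C/M/Hi, In/C/M/Mid, In/C/L/Hi, In/C/L/Mid, In/A/M/Hi, In/A/M/Mid, In/A/L/Hi, In/A/L/Mid.

8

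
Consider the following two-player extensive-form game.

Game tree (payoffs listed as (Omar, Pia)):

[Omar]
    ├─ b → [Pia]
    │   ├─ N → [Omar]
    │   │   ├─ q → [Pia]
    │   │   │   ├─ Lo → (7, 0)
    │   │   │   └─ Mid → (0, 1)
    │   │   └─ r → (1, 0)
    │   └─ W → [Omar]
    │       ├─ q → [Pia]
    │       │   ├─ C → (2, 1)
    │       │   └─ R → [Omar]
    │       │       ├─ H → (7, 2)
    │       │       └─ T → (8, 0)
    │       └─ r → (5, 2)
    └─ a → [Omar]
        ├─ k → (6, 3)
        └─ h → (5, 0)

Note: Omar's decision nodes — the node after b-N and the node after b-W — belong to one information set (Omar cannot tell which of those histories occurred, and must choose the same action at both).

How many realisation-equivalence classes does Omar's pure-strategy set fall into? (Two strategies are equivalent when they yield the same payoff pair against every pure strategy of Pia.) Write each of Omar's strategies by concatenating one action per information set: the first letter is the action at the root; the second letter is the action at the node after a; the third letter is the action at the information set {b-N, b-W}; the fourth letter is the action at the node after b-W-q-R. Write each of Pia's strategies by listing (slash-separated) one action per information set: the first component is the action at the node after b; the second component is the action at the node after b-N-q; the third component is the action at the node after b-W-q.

Omar has 16 pure strategies: bkqH, bkqT, bkrH, bkrT, bhqH, bhqT, bhrH, bhrT, akqH, akqT, akrH, akrT, ahqH, ahqT, ahrH, ahrT. Columns: N/Lo/C, N/Lo/R, N/Mid/C, N/Mid/R, W/Lo/C, W/Lo/R, W/Mid/C, W/Mid/R.
{bkqH, bhqH} → row (7,0) (7,0) (0,1) (0,1) (2,1) (7,2) (2,1) (7,2)
{bkqT, bhqT} → row (7,0) (7,0) (0,1) (0,1) (2,1) (8,0) (2,1) (8,0)
{bkrH, bkrT, bhrH, bhrT} → row (1,0) (1,0) (1,0) (1,0) (5,2) (5,2) (5,2) (5,2)
{akqH, akqT, akrH, akrT} → row (6,3) (6,3) (6,3) (6,3) (6,3) (6,3) (6,3) (6,3)
{ahqH, ahqT, ahrH, ahrT} → row (5,0) (5,0) (5,0) (5,0) (5,0) (5,0) (5,0) (5,0)
That's 5 distinct rows out of 16 strategies.

5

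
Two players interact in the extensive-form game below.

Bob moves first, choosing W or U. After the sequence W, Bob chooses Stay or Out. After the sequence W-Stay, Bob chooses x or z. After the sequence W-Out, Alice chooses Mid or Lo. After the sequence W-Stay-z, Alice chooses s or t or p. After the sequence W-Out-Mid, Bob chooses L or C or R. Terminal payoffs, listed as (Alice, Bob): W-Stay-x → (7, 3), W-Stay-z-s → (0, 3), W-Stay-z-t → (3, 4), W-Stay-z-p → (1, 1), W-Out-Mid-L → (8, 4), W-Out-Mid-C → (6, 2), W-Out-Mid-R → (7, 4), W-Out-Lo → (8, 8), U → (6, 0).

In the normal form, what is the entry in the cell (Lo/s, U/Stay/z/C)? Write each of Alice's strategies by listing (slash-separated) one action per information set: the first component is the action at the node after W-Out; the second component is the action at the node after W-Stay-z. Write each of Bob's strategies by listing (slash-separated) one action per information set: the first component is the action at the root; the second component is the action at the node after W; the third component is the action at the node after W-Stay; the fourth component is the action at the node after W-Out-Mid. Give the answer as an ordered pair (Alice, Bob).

(6, 0)

Trace the play path from the root:
  Bob plays U
→ terminal payoff (6, 0).
(Alice's choice at the node after W-Out is never reached on this path, so it doesn't affect the outcome.)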